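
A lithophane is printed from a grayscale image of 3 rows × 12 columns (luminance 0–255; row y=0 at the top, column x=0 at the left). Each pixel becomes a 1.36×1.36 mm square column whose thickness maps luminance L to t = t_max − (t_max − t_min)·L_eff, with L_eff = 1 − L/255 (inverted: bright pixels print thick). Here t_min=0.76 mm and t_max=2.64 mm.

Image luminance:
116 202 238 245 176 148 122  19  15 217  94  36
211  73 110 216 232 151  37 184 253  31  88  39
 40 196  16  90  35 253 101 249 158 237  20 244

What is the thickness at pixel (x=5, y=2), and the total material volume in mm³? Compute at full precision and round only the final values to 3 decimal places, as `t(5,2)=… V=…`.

span = t_max - t_min = 2.64 - 0.76 = 1.880
L(5,2) = 253, L_eff = 1 - 253/255 = 0.007843 (inverted)
t(5,2) = 2.64 - 1.880·0.007843 = 2.625
Σt over all 3·12 pixels = 404344/6375 ≈ 63.4265098
V = pitch²·Σt = 1.36²·404344/6375 = 117.314

t(5,2)=2.625 V=117.314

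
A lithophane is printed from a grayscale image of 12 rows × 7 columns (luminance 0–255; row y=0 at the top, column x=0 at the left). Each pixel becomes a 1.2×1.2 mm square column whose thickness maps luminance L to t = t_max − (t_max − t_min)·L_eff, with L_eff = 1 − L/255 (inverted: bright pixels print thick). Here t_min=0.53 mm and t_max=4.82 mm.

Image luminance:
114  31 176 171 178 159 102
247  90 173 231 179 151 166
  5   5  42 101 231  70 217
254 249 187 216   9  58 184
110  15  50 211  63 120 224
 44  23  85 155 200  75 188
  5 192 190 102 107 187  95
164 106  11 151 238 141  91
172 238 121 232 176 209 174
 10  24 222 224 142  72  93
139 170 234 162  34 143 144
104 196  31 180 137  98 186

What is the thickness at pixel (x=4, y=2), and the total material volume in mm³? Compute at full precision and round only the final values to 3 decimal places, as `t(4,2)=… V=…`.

t(4,2)=4.416 V=340.429

span = t_max - t_min = 4.82 - 0.53 = 4.290
L(4,2) = 231, L_eff = 1 - 231/255 = 0.094118 (inverted)
t(4,2) = 4.82 - 4.290·0.094118 = 4.416
Σt over all 12·7 pixels = 1004739/4250 ≈ 236.4091765
V = pitch²·Σt = 1.2²·1004739/4250 = 340.429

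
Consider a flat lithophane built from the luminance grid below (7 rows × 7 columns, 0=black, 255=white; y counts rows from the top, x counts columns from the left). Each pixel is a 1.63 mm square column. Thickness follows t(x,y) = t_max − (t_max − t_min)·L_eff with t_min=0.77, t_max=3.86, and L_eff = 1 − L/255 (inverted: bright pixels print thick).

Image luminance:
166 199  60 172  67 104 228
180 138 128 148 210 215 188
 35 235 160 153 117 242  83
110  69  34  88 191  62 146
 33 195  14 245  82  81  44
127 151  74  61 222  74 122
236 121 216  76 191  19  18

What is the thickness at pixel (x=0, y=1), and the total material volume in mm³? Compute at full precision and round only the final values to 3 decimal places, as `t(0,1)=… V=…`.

t(0,1)=2.951 V=304.042

span = t_max - t_min = 3.86 - 0.77 = 3.090
L(0,1) = 180, L_eff = 1 - 180/255 = 0.294118 (inverted)
t(0,1) = 3.86 - 3.090·0.294118 = 2.951
Σt over all 7·7 pixels = 194539/1700 ≈ 114.4347059
V = pitch²·Σt = 1.63²·194539/1700 = 304.042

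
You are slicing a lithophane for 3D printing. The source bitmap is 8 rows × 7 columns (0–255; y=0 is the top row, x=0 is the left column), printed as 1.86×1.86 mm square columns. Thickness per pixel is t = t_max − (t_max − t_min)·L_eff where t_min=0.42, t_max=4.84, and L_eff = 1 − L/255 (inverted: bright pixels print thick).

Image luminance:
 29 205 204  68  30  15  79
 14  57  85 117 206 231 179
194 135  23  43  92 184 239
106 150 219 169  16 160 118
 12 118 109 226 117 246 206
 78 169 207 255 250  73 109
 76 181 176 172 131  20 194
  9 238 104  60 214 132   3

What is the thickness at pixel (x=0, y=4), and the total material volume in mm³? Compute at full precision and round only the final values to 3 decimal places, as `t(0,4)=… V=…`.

span = t_max - t_min = 4.84 - 0.42 = 4.420
L(0,4) = 12, L_eff = 1 - 12/255 = 0.952941 (inverted)
t(0,4) = 4.84 - 4.420·0.952941 = 0.628
Σt over all 8·7 pixels = 55958/375 ≈ 149.2213333
V = pitch²·Σt = 1.86²·55958/375 = 516.246

t(0,4)=0.628 V=516.246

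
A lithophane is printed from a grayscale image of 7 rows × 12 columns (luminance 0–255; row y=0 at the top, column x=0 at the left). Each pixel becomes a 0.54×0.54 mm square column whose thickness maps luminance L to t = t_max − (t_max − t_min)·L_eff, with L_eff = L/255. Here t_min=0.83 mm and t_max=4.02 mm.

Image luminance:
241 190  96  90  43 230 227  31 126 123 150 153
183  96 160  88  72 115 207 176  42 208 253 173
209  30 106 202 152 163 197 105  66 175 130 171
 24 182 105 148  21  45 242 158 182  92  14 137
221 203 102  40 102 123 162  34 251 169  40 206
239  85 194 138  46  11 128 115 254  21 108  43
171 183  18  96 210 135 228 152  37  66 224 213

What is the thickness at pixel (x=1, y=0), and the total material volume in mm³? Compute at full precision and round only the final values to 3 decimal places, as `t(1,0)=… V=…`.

span = t_max - t_min = 4.02 - 0.83 = 3.190
L(1,0) = 190, L_eff = 190/255 = 0.745098
t(1,0) = 4.02 - 3.190·0.745098 = 1.643
Σt over all 7·12 pixels = 5007097/25500 ≈ 196.3567451
V = pitch²·Σt = 0.54²·5007097/25500 = 57.258

t(1,0)=1.643 V=57.258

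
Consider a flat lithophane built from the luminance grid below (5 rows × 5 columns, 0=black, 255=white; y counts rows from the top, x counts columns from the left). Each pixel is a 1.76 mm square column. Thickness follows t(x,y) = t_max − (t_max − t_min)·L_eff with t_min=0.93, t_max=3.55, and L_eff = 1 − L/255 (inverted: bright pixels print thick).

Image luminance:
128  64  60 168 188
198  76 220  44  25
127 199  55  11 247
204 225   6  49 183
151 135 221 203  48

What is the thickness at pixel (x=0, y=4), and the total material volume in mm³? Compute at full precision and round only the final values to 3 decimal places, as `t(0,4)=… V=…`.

t(0,4)=2.481 V=174.977

span = t_max - t_min = 3.55 - 0.93 = 2.620
L(0,4) = 151, L_eff = 1 - 151/255 = 0.407843 (inverted)
t(0,4) = 3.55 - 2.620·0.407843 = 2.481
Σt over all 5·5 pixels = 288089/5100 ≈ 56.4880392
V = pitch²·Σt = 1.76²·288089/5100 = 174.977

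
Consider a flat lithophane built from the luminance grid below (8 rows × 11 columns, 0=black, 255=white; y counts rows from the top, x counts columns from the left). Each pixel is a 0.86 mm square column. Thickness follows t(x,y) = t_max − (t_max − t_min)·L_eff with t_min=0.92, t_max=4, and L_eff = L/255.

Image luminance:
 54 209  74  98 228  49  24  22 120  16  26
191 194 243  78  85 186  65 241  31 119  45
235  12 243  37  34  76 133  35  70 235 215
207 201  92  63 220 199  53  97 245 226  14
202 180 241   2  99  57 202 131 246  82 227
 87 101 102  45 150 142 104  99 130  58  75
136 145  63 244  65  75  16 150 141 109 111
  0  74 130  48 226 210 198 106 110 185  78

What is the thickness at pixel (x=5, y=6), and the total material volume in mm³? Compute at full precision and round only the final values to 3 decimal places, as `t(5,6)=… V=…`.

t(5,6)=3.094 V=164.557

span = t_max - t_min = 4 - 0.92 = 3.080
L(5,6) = 75, L_eff = 75/255 = 0.294118
t(5,6) = 4 - 3.080·0.294118 = 3.094
Σt over all 8·11 pixels = 472802/2125 ≈ 222.4950588
V = pitch²·Σt = 0.86²·472802/2125 = 164.557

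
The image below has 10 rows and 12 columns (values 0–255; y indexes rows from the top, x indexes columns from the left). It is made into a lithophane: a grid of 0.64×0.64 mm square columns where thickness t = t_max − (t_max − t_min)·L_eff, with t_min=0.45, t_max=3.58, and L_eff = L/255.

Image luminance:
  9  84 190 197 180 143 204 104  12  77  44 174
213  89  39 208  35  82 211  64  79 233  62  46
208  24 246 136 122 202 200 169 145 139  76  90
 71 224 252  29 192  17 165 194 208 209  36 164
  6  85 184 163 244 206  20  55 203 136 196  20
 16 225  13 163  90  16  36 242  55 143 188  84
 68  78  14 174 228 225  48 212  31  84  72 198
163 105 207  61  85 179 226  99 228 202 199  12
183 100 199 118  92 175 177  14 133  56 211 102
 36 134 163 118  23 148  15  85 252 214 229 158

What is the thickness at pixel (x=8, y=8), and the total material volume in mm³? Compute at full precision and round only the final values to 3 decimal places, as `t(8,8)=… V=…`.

t(8,8)=1.947 V=98.443

span = t_max - t_min = 3.58 - 0.45 = 3.130
L(8,8) = 133, L_eff = 133/255 = 0.521569
t(8,8) = 3.58 - 3.130·0.521569 = 1.947
Σt over all 10·12 pixels = 360509/1500 ≈ 240.3393333
V = pitch²·Σt = 0.64²·360509/1500 = 98.443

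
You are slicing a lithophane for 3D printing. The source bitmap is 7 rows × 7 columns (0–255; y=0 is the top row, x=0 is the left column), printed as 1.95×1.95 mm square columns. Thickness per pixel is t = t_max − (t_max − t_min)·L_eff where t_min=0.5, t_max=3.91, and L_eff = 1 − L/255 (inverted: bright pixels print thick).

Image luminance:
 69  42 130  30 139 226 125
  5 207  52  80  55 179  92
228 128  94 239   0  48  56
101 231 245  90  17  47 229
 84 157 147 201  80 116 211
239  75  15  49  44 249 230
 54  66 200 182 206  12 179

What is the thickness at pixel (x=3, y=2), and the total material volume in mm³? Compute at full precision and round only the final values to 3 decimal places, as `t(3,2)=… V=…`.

span = t_max - t_min = 3.91 - 0.5 = 3.410
L(3,2) = 239, L_eff = 1 - 239/255 = 0.062745 (inverted)
t(3,2) = 3.91 - 3.410·0.062745 = 3.696
Σt over all 7·7 pixels = 266393/2550 ≈ 104.4678431
V = pitch²·Σt = 1.95²·266393/2550 = 397.239

t(3,2)=3.696 V=397.239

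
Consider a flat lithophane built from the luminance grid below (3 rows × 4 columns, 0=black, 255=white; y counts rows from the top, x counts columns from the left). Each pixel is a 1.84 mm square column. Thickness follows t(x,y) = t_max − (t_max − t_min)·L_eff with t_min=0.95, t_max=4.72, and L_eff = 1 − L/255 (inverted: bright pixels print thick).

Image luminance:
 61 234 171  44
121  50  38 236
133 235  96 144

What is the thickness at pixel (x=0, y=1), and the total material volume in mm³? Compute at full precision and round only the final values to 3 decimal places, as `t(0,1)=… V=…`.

t(0,1)=2.739 V=116.830

span = t_max - t_min = 4.72 - 0.95 = 3.770
L(0,1) = 121, L_eff = 1 - 121/255 = 0.525490 (inverted)
t(0,1) = 4.72 - 3.770·0.525490 = 2.739
Σt over all 3·4 pixels = 293317/8500 ≈ 34.5078824
V = pitch²·Σt = 1.84²·293317/8500 = 116.830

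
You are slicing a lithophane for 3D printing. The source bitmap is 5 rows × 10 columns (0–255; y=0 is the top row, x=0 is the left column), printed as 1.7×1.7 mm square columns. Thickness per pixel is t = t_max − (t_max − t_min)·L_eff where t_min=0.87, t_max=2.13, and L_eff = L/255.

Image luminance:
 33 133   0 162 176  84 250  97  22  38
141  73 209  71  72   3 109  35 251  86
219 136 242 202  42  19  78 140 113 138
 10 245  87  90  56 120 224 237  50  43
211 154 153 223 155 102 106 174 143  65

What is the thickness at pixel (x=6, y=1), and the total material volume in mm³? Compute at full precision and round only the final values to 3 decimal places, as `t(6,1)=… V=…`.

t(6,1)=1.591 V=221.791

span = t_max - t_min = 2.13 - 0.87 = 1.260
L(6,1) = 109, L_eff = 109/255 = 0.427451
t(6,1) = 2.13 - 1.260·0.427451 = 1.591
Σt over all 5·10 pixels = 326163/4250 ≈ 76.7442353
V = pitch²·Σt = 1.7²·326163/4250 = 221.791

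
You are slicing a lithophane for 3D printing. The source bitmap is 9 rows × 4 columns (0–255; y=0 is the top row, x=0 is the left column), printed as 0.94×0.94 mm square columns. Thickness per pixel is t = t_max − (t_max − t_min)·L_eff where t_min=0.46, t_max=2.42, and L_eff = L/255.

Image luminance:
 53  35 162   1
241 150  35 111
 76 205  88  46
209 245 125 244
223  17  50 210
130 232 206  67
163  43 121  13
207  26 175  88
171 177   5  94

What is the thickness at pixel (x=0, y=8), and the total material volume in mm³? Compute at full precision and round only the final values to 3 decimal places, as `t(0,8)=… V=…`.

span = t_max - t_min = 2.42 - 0.46 = 1.960
L(0,8) = 171, L_eff = 171/255 = 0.670588
t(0,8) = 2.42 - 1.960·0.670588 = 1.106
Σt over all 9·4 pixels = 337634/6375 ≈ 52.9621961
V = pitch²·Σt = 0.94²·337634/6375 = 46.797

t(0,8)=1.106 V=46.797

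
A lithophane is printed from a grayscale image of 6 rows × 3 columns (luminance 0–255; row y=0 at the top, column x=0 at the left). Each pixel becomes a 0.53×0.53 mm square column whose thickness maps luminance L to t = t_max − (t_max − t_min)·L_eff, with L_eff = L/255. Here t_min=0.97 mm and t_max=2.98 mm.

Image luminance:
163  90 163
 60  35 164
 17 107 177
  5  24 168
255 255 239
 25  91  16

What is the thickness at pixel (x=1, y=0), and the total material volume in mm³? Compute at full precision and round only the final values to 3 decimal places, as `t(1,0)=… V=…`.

t(1,0)=2.271 V=10.520

span = t_max - t_min = 2.98 - 0.97 = 2.010
L(1,0) = 90, L_eff = 90/255 = 0.352941
t(1,0) = 2.98 - 2.010·0.352941 = 2.271
Σt over all 6·3 pixels = 159161/4250 ≈ 37.4496471
V = pitch²·Σt = 0.53²·159161/4250 = 10.520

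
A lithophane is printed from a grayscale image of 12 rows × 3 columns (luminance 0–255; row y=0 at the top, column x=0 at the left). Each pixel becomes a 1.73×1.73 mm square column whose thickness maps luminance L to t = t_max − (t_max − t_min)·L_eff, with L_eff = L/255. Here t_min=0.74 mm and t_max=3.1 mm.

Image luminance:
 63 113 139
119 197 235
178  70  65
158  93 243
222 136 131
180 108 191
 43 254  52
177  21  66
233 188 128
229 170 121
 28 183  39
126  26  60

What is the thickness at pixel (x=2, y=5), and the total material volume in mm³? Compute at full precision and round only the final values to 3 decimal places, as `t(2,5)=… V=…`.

t(2,5)=1.332 V=201.468

span = t_max - t_min = 3.1 - 0.74 = 2.360
L(2,5) = 191, L_eff = 191/255 = 0.749020
t(2,5) = 3.1 - 2.360·0.749020 = 1.332
Σt over all 12·3 pixels = 28609/425 ≈ 67.3152941
V = pitch²·Σt = 1.73²·28609/425 = 201.468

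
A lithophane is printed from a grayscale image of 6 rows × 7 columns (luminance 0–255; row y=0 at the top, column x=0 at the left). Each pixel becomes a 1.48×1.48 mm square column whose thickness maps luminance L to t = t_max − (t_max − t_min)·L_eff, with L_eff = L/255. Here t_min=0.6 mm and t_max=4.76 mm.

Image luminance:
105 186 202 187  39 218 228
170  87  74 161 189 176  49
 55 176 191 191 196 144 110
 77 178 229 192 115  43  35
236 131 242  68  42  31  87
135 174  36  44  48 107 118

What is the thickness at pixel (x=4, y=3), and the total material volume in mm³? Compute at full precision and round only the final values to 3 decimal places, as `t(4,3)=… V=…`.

span = t_max - t_min = 4.76 - 0.6 = 4.160
L(4,3) = 115, L_eff = 115/255 = 0.450980
t(4,3) = 4.76 - 4.160·0.450980 = 2.884
Σt over all 6·7 pixels = 234094/2125 ≈ 110.1618824
V = pitch²·Σt = 1.48²·234094/2125 = 241.299

t(4,3)=2.884 V=241.299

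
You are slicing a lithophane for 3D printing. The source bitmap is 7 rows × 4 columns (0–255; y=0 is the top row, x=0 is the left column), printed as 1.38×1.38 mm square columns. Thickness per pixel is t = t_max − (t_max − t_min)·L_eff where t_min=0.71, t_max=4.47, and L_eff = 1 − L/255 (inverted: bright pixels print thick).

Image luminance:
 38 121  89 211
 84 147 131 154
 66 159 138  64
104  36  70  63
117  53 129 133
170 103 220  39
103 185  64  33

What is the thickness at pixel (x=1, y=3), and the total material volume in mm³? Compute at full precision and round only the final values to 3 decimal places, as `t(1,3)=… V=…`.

span = t_max - t_min = 4.47 - 0.71 = 3.760
L(1,3) = 36, L_eff = 1 - 36/255 = 0.858824 (inverted)
t(1,3) = 4.47 - 3.760·0.858824 = 1.241
Σt over all 7·4 pixels = 136997/2125 ≈ 64.4691765
V = pitch²·Σt = 1.38²·136997/2125 = 122.775

t(1,3)=1.241 V=122.775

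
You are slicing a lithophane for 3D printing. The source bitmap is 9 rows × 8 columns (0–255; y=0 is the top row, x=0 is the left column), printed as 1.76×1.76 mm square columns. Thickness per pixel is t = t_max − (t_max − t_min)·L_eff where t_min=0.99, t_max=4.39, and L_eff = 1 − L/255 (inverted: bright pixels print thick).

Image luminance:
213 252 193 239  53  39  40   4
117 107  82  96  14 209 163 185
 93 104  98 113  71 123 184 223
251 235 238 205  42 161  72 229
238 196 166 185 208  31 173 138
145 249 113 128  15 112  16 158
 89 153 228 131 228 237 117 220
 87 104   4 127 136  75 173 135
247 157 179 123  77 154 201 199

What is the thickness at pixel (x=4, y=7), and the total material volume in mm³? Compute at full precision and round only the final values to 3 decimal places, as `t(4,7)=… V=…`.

span = t_max - t_min = 4.39 - 0.99 = 3.400
L(4,7) = 136, L_eff = 1 - 136/255 = 0.466667 (inverted)
t(4,7) = 4.39 - 3.400·0.466667 = 2.803
Σt over all 9·8 pixels = 15646/75 ≈ 208.6133333
V = pitch²·Σt = 1.76²·15646/75 = 646.201

t(4,7)=2.803 V=646.201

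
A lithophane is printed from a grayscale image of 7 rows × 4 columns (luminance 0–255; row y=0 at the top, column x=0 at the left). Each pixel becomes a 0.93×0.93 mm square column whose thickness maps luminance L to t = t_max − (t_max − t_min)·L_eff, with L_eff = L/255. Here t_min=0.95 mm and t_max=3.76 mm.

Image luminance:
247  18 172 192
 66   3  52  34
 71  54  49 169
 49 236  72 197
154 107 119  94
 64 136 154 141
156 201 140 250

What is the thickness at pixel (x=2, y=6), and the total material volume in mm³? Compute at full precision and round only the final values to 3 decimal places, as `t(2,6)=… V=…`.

t(2,6)=2.217 V=58.680

span = t_max - t_min = 3.76 - 0.95 = 2.810
L(2,6) = 140, L_eff = 140/255 = 0.549020
t(2,6) = 3.76 - 2.810·0.549020 = 2.217
Σt over all 7·4 pixels = 1730083/25500 ≈ 67.8463922
V = pitch²·Σt = 0.93²·1730083/25500 = 58.680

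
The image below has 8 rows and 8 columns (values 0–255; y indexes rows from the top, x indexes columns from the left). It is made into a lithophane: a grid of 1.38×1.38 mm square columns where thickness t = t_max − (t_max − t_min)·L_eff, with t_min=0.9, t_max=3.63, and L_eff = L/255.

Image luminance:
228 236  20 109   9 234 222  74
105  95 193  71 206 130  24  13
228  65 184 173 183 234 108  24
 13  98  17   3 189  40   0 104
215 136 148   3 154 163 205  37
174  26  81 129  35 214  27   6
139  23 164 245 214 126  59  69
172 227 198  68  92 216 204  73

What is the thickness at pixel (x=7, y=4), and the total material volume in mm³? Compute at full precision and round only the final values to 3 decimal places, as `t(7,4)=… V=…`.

span = t_max - t_min = 3.63 - 0.9 = 2.730
L(7,4) = 37, L_eff = 37/255 = 0.145098
t(7,4) = 3.63 - 2.730·0.145098 = 3.234
Σt over all 8·8 pixels = 638193/4250 ≈ 150.1630588
V = pitch²·Σt = 1.38²·638193/4250 = 285.971

t(7,4)=3.234 V=285.971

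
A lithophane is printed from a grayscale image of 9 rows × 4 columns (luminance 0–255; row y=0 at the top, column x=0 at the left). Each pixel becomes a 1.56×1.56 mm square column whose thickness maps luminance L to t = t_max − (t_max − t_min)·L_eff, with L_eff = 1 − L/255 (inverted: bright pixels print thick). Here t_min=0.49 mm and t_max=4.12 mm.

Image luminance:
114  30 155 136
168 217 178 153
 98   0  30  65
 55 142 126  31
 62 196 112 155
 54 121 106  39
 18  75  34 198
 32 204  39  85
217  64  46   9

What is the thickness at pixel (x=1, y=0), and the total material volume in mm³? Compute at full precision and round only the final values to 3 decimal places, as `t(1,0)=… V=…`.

span = t_max - t_min = 4.12 - 0.49 = 3.630
L(1,0) = 30, L_eff = 1 - 30/255 = 0.882353 (inverted)
t(1,0) = 4.12 - 3.630·0.882353 = 0.917
Σt over all 9·4 pixels = 145296/2125 ≈ 68.3745882
V = pitch²·Σt = 1.56²·145296/2125 = 166.396

t(1,0)=0.917 V=166.396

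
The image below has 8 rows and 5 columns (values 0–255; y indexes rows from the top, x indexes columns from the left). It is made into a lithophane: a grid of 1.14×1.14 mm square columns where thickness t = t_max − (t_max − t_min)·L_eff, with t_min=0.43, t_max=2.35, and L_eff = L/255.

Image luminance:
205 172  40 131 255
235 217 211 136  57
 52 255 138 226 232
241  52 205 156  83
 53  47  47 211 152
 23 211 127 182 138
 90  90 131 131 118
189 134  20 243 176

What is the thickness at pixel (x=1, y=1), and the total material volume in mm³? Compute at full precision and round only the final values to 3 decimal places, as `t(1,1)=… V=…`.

t(1,1)=0.716 V=65.291

span = t_max - t_min = 2.35 - 0.43 = 1.920
L(1,1) = 217, L_eff = 217/255 = 0.850980
t(1,1) = 2.35 - 1.920·0.850980 = 0.716
Σt over all 8·5 pixels = 106758/2125 ≈ 50.2390588
V = pitch²·Σt = 1.14²·106758/2125 = 65.291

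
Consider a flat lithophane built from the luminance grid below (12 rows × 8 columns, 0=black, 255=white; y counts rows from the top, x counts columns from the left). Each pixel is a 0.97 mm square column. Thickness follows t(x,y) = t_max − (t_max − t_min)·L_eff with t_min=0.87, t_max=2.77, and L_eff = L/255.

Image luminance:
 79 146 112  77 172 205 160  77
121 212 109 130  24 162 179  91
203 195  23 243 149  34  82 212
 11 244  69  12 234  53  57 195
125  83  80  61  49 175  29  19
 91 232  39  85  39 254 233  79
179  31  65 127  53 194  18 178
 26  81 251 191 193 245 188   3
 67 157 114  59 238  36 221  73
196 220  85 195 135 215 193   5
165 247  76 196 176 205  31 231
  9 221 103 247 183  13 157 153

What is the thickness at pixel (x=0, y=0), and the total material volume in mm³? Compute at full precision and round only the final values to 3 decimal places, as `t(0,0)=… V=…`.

t(0,0)=2.181 V=163.342

span = t_max - t_min = 2.77 - 0.87 = 1.900
L(0,0) = 79, L_eff = 79/255 = 0.309804
t(0,0) = 2.77 - 1.900·0.309804 = 2.181
Σt over all 12·8 pixels = 73781/425 ≈ 173.6023529
V = pitch²·Σt = 0.97²·73781/425 = 163.342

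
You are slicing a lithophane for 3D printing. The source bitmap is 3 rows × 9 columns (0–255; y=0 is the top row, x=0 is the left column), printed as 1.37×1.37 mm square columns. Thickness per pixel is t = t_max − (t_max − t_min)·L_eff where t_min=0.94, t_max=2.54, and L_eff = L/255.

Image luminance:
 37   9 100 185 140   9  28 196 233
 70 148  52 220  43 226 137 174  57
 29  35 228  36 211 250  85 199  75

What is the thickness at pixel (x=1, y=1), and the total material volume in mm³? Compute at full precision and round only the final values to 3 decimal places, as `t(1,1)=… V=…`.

t(1,1)=1.611 V=90.891

span = t_max - t_min = 2.54 - 0.94 = 1.600
L(1,1) = 148, L_eff = 148/255 = 0.580392
t(1,1) = 2.54 - 1.600·0.580392 = 1.611
Σt over all 3·9 pixels = 123487/2550 ≈ 48.4262745
V = pitch²·Σt = 1.37²·123487/2550 = 90.891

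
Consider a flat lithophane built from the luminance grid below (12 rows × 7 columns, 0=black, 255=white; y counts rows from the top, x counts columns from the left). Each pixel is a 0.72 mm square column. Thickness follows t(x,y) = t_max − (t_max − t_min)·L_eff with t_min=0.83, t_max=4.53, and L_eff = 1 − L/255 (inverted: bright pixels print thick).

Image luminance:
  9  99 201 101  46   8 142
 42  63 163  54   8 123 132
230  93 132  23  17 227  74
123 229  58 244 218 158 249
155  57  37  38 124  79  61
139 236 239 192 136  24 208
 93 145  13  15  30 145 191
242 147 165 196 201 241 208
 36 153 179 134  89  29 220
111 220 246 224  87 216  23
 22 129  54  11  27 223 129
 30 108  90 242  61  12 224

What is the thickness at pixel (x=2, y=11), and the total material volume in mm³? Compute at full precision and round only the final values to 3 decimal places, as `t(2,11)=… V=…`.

span = t_max - t_min = 4.53 - 0.83 = 3.700
L(2,11) = 90, L_eff = 1 - 90/255 = 0.647059 (inverted)
t(2,11) = 4.53 - 3.700·0.647059 = 2.136
Σt over all 12·7 pixels = 56081/255 ≈ 219.9254902
V = pitch²·Σt = 0.72²·56081/255 = 114.009

t(2,11)=2.136 V=114.009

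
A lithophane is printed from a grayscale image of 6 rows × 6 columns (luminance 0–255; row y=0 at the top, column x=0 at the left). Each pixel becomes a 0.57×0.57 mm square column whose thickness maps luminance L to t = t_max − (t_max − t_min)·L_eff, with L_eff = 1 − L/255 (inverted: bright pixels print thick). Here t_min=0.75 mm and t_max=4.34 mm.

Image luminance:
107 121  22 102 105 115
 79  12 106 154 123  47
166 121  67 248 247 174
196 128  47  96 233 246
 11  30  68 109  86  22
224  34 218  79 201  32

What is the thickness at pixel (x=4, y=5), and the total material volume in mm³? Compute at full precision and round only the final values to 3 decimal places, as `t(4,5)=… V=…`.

t(4,5)=3.580 V=27.874

span = t_max - t_min = 4.34 - 0.75 = 3.590
L(4,5) = 201, L_eff = 1 - 201/255 = 0.211765 (inverted)
t(4,5) = 4.34 - 3.590·0.211765 = 3.580
Σt over all 6·6 pixels = 182307/2125 ≈ 85.7915294
V = pitch²·Σt = 0.57²·182307/2125 = 27.874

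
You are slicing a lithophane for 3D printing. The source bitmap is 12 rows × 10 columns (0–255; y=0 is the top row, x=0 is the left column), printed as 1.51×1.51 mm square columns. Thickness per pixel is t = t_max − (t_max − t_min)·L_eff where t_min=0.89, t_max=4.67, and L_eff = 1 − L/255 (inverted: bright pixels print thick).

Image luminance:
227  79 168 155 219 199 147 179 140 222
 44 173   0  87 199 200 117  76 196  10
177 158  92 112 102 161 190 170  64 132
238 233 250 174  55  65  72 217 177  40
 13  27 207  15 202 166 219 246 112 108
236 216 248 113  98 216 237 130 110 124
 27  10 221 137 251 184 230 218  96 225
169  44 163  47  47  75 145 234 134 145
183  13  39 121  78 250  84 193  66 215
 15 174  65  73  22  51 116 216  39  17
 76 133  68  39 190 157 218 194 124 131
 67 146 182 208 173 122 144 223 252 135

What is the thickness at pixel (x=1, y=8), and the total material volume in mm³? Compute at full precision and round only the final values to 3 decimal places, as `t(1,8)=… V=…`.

t(1,8)=1.083 V=803.668

span = t_max - t_min = 4.67 - 0.89 = 3.780
L(1,8) = 13, L_eff = 1 - 13/255 = 0.949020 (inverted)
t(1,8) = 4.67 - 3.780·0.949020 = 1.083
Σt over all 12·10 pixels = 1497999/4250 ≈ 352.4703529
V = pitch²·Σt = 1.51²·1497999/4250 = 803.668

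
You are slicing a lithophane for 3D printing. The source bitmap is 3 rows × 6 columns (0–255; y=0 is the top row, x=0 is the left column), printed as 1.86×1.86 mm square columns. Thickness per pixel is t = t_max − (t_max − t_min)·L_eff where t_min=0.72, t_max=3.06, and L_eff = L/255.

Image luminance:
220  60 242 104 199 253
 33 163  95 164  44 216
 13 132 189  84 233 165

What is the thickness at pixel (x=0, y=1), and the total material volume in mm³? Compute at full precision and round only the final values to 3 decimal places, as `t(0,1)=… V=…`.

t(0,1)=2.757 V=107.727

span = t_max - t_min = 3.06 - 0.72 = 2.340
L(0,1) = 33, L_eff = 33/255 = 0.129412
t(0,1) = 3.06 - 2.340·0.129412 = 2.757
Σt over all 3·6 pixels = 132339/4250 ≈ 31.1385882
V = pitch²·Σt = 1.86²·132339/4250 = 107.727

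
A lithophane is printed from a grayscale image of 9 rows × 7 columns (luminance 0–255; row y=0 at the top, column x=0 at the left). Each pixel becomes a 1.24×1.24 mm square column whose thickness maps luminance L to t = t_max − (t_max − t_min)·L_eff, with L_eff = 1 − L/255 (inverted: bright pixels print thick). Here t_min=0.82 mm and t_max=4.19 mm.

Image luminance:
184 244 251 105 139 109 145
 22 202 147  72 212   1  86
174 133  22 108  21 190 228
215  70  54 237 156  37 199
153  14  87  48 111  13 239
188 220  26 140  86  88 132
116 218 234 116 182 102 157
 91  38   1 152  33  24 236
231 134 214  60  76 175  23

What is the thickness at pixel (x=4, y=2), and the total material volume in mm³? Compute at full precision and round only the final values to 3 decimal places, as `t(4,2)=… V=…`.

t(4,2)=1.098 V=240.391

span = t_max - t_min = 4.19 - 0.82 = 3.370
L(4,2) = 21, L_eff = 1 - 21/255 = 0.917647 (inverted)
t(4,2) = 4.19 - 3.370·0.917647 = 1.098
Σt over all 9·7 pixels = 3986707/25500 ≈ 156.3414510
V = pitch²·Σt = 1.24²·3986707/25500 = 240.391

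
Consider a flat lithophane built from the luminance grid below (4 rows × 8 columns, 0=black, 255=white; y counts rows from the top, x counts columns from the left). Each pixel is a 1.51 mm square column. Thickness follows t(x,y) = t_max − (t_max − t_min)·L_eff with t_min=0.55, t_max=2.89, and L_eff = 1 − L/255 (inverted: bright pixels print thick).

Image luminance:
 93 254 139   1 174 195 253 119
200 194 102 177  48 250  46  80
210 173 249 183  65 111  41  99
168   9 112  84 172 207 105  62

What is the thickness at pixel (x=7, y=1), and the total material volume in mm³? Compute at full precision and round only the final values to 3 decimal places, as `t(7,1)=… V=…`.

span = t_max - t_min = 2.89 - 0.55 = 2.340
L(7,1) = 80, L_eff = 1 - 80/255 = 0.686275 (inverted)
t(7,1) = 2.89 - 2.340·0.686275 = 1.284
Σt over all 4·8 pixels = 9817/170 ≈ 57.7470588
V = pitch²·Σt = 1.51²·9817/170 = 131.669

t(7,1)=1.284 V=131.669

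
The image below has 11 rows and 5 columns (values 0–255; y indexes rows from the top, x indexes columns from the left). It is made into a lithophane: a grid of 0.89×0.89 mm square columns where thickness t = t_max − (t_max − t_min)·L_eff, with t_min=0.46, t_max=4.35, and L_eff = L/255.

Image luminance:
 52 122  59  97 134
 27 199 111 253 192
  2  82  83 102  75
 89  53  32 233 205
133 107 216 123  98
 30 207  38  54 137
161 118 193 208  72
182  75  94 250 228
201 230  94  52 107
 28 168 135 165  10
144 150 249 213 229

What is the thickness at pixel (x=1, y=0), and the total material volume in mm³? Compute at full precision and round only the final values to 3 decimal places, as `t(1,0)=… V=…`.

span = t_max - t_min = 4.35 - 0.46 = 3.890
L(1,0) = 122, L_eff = 122/255 = 0.478431
t(1,0) = 4.35 - 3.890·0.478431 = 2.489
Σt over all 11·5 pixels = 556431/4250 ≈ 130.9249412
V = pitch²·Σt = 0.89²·556431/4250 = 103.706

t(1,0)=2.489 V=103.706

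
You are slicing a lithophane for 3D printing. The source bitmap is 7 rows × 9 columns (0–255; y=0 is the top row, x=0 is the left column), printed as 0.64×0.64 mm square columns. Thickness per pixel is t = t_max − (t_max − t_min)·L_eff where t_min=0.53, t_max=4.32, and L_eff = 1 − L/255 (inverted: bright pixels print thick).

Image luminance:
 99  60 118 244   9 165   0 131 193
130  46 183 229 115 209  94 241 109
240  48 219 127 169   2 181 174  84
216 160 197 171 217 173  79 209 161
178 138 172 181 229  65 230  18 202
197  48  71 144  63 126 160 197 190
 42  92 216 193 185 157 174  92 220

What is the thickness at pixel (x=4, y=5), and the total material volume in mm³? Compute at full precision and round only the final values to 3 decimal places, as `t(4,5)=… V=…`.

t(4,5)=1.466 V=69.575

span = t_max - t_min = 4.32 - 0.53 = 3.790
L(4,5) = 63, L_eff = 1 - 63/255 = 0.752941 (inverted)
t(4,5) = 4.32 - 3.790·0.752941 = 1.466
Σt over all 7·9 pixels = 4331423/25500 ≈ 169.8597255
V = pitch²·Σt = 0.64²·4331423/25500 = 69.575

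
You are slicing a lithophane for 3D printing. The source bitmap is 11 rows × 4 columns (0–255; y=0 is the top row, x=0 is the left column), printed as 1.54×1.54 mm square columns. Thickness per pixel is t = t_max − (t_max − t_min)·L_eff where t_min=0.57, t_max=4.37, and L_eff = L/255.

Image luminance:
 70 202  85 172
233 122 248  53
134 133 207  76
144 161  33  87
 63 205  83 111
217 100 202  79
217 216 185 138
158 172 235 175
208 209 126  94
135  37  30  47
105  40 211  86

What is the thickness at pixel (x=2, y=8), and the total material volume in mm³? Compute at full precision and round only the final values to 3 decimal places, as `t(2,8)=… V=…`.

span = t_max - t_min = 4.37 - 0.57 = 3.800
L(2,8) = 126, L_eff = 126/255 = 0.494118
t(2,8) = 4.37 - 3.800·0.494118 = 2.492
Σt over all 11·4 pixels = 130321/1275 ≈ 102.2125490
V = pitch²·Σt = 1.54²·130321/1275 = 242.407

t(2,8)=2.492 V=242.407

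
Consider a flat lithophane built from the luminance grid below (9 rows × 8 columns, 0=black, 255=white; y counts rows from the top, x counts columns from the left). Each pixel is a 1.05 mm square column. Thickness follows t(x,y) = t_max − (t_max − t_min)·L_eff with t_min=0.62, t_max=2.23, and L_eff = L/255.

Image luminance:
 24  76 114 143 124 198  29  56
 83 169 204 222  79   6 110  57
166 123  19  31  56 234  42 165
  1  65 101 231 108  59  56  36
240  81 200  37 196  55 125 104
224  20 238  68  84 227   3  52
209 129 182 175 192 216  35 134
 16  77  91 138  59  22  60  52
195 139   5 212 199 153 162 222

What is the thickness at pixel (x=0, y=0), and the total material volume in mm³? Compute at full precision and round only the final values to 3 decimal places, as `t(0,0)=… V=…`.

t(0,0)=2.078 V=119.834

span = t_max - t_min = 2.23 - 0.62 = 1.610
L(0,0) = 24, L_eff = 24/255 = 0.094118
t(0,0) = 2.23 - 1.610·0.094118 = 2.078
Σt over all 9·8 pixels = 554333/5100 ≈ 108.6927451
V = pitch²·Σt = 1.05²·554333/5100 = 119.834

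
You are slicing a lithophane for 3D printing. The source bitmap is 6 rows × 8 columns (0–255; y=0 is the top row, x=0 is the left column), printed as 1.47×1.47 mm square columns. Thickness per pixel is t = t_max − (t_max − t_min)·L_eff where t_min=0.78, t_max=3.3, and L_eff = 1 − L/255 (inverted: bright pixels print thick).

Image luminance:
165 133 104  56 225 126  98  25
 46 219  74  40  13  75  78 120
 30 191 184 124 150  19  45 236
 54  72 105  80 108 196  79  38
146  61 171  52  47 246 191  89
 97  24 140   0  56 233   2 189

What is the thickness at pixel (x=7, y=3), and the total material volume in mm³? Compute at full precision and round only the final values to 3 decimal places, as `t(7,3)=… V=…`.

span = t_max - t_min = 3.3 - 0.78 = 2.520
L(7,3) = 38, L_eff = 1 - 38/255 = 0.850980 (inverted)
t(7,3) = 3.3 - 2.520·0.850980 = 1.156
Σt over all 6·8 pixels = 185652/2125 ≈ 87.3656471
V = pitch²·Σt = 1.47²·185652/2125 = 188.788

t(7,3)=1.156 V=188.788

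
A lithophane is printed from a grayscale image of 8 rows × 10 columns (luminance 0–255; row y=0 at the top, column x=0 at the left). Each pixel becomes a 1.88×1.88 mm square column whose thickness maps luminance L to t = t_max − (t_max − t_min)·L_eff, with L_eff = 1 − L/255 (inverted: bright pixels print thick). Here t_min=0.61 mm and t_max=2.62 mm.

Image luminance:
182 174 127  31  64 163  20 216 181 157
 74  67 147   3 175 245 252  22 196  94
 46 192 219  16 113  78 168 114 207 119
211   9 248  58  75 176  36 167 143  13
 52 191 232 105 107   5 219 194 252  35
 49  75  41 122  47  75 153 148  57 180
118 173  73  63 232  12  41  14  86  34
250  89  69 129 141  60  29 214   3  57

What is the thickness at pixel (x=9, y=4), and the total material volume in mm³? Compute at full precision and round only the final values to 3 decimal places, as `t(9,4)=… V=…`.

t(9,4)=0.886 V=429.454

span = t_max - t_min = 2.62 - 0.61 = 2.010
L(9,4) = 35, L_eff = 1 - 35/255 = 0.862745 (inverted)
t(9,4) = 2.62 - 2.010·0.862745 = 0.886
Σt over all 8·10 pixels = 258202/2125 ≈ 121.5068235
V = pitch²·Σt = 1.88²·258202/2125 = 429.454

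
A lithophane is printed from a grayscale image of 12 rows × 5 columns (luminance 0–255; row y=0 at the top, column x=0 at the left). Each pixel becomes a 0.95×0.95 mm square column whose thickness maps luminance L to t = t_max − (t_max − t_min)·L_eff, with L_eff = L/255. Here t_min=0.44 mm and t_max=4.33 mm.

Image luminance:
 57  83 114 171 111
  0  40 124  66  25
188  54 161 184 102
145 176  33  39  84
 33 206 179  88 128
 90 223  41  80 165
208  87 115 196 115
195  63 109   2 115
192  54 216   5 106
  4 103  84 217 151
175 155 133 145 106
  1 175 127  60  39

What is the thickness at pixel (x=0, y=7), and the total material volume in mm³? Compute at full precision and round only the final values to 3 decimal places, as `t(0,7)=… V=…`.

span = t_max - t_min = 4.33 - 0.44 = 3.890
L(0,7) = 195, L_eff = 195/255 = 0.764706
t(0,7) = 4.33 - 3.890·0.764706 = 1.355
Σt over all 12·5 pixels = 4040773/25500 ≈ 158.4616863
V = pitch²·Σt = 0.95²·4040773/25500 = 143.012

t(0,7)=1.355 V=143.012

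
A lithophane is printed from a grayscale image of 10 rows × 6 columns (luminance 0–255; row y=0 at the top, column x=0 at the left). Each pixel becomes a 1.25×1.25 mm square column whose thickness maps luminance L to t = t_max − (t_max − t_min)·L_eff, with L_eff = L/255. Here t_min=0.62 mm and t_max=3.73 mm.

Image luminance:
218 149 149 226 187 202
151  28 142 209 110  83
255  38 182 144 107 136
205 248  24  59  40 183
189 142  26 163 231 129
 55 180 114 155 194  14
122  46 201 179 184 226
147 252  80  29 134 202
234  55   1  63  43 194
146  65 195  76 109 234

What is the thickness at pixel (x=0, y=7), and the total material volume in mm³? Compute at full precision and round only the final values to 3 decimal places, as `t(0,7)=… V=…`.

span = t_max - t_min = 3.73 - 0.62 = 3.110
L(0,7) = 147, L_eff = 147/255 = 0.576471
t(0,7) = 3.73 - 3.110·0.576471 = 1.937
Σt over all 10·6 pixels = 782644/6375 ≈ 122.7676863
V = pitch²·Σt = 1.25²·782644/6375 = 191.825

t(0,7)=1.937 V=191.825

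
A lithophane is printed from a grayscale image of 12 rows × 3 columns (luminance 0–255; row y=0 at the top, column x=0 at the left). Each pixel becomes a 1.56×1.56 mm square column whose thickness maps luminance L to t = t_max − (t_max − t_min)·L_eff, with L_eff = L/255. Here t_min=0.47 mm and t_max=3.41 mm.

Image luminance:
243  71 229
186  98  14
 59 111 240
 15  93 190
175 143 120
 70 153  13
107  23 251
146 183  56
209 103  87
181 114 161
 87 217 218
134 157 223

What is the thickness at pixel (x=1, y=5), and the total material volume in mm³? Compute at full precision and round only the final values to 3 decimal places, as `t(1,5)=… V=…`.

span = t_max - t_min = 3.41 - 0.47 = 2.940
L(1,5) = 153, L_eff = 153/255 = 0.600000
t(1,5) = 3.41 - 2.940·0.600000 = 1.646
Σt over all 12·3 pixels = 28261/425 ≈ 66.4964706
V = pitch²·Σt = 1.56²·28261/425 = 161.826

t(1,5)=1.646 V=161.826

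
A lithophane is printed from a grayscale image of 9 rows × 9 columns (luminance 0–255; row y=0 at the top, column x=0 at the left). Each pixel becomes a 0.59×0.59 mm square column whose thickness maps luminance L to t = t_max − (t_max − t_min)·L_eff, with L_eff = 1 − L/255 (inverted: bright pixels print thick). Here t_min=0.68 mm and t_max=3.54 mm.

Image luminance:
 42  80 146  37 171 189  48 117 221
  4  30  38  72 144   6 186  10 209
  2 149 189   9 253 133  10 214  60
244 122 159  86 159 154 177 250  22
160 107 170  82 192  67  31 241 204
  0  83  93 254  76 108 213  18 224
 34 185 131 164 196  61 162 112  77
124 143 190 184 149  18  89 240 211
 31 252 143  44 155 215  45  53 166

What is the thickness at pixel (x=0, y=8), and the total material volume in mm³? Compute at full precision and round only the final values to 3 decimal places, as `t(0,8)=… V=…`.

span = t_max - t_min = 3.54 - 0.68 = 2.860
L(0,8) = 31, L_eff = 1 - 31/255 = 0.878431 (inverted)
t(0,8) = 3.54 - 2.860·0.878431 = 1.028
Σt over all 9·9 pixels = 2137847/12750 ≈ 167.6742745
V = pitch²·Σt = 0.59²·2137847/12750 = 58.367

t(0,8)=1.028 V=58.367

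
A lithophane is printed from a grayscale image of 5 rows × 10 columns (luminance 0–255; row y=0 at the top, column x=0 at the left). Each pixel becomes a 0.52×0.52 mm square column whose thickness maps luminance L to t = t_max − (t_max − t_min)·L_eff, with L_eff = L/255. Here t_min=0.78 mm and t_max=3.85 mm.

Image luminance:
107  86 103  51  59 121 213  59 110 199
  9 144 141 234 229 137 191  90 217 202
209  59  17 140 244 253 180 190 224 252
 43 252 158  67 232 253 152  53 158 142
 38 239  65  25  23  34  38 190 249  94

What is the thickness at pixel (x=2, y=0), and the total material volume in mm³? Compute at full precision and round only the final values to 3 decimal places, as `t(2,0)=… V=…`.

span = t_max - t_min = 3.85 - 0.78 = 3.070
L(2,0) = 103, L_eff = 103/255 = 0.403922
t(2,0) = 3.85 - 3.070·0.403922 = 2.610
Σt over all 5·10 pixels = 36899/340 ≈ 108.5264706
V = pitch²·Σt = 0.52²·36899/340 = 29.346

t(2,0)=2.610 V=29.346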